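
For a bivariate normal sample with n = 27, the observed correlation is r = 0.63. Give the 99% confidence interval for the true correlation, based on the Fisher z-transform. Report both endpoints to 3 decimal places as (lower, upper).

(0.212, 0.853)

z_r = atanh(0.63) = 0.741416;  SE = 1/√(n−3) = 1/√24 = 0.204124
z-limits: 0.741416 ± 2.576·0.204124 = 0.741416 ± 0.525823 = [0.215593, 1.267239]
ρ-limits: (tanh 0.215593, tanh 1.267239) = (0.212, 0.853)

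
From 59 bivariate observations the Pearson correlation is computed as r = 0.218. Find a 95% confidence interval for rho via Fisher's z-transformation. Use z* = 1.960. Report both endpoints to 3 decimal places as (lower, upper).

(-0.040, 0.449)

Fisher z: z_r = atanh(r) = ½·ln((1+0.218)/(1−0.218)) = 0.221555
SE(z) = 1/√(n−3) = 1/√56 = 0.133631
95% ⇒ z* = 1.960; margin = 1.960·0.133631 = 0.261917
CI on z-scale: (-0.040362, 0.483472)
Back-transform: tanh(-0.040362) = -0.040340, tanh(0.483472) = 0.449020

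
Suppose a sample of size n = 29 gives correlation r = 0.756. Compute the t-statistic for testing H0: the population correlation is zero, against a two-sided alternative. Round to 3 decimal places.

6.001

1 − r² = 1 − 0.571536 = 0.428464;  √(1−r²) = 0.654572
√(n−2) = √27 = 5.196152
t = r·√(n−2)/√(1−r²) = 0.756 · 5.196152 / 0.654572 = 6.001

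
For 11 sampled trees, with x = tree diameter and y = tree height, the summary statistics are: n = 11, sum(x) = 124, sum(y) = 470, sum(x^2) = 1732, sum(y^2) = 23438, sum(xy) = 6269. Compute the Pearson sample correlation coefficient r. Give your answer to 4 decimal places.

0.9167

S_xy = nΣxy − ΣxΣy = 11·6269 − 124·470 = 68959 − 58280 = 10679
S_xx = nΣx² − (Σx)² = 11·1732 − 124² = 19052 − 15376 = 3676
S_yy = nΣy² − (Σy)² = 11·23438 − 470² = 257818 − 220900 = 36918
r = S_xy / √(S_xx·S_yy) = 10679 / √(3676·36918) = 10679 / √135710568 = 10679 / 11649.4879 = 0.9167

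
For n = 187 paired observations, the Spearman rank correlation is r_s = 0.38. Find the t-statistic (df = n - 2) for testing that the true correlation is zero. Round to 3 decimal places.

5.588

1 − r_s² = 1 − 0.1444 = 0.8556;  √(1−r_s²) = 0.924986
√(n−2) = √185 = 13.601471
t = r_s·√(n−2)/√(1−r_s²) = 0.38 · 13.601471 / 0.924986 = 5.588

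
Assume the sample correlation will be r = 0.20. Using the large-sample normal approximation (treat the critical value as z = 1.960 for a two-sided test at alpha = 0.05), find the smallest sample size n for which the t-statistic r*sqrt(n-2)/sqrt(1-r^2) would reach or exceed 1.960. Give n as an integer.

r√(n−2)/√(1−r²) ≥ 1.960  ⇔  n−2 ≥ (1.960)²·(1−r²)/r²
(1−r²)/r² = (1−0.0400)/0.0400 = 24.0000
n ≥ 2 + 3.8416·24.0000 = 2 + 92.1984 = 94.1984
⌈94.1984⌉ = 95

95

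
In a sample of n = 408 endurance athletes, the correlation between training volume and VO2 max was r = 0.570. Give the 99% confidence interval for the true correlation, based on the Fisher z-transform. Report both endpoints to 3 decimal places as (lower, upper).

(0.477, 0.650)

z_r = atanh(0.570) = 0.647523;  SE = 1/√(n−3) = 1/√405 = 0.049690
z-limits: 0.647523 ± 2.576·0.049690 = 0.647523 ± 0.128001 = [0.519522, 0.775524]
ρ-limits: (tanh 0.519522, tanh 0.775524) = (0.477, 0.650)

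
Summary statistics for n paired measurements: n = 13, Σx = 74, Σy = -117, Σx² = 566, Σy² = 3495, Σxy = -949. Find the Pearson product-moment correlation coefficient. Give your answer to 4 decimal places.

-0.4760

S_xy = nΣxy − ΣxΣy = 13·(-949) − 74·(-117) = -12337 − (-8658) = -3679
S_xx = nΣx² − (Σx)² = 13·566 − 74² = 7358 − 5476 = 1882
S_yy = nΣy² − (Σy)² = 13·3495 − (-117)² = 45435 − 13689 = 31746
r = S_xy / √(S_xx·S_yy) = -3679 / √(1882·31746) = -3679 / √59745972 = -3679 / 7729.5519 = -0.4760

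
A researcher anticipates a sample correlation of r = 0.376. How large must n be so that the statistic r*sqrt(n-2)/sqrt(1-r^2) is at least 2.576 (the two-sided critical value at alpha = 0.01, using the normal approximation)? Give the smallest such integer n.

r√(n−2)/√(1−r²) ≥ 2.576  ⇔  n−2 ≥ (2.576)²·(1−r²)/r²
(1−r²)/r² = (1−0.141376)/0.141376 = 6.0733
n ≥ 2 + 6.635776·6.0733 = 2 + 40.3011 = 42.3011
⌈42.3011⌉ = 43

43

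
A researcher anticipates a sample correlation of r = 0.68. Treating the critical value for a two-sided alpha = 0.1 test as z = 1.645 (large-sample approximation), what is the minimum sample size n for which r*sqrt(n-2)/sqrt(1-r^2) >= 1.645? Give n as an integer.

6

r√(n−2)/√(1−r²) ≥ 1.645  ⇔  n−2 ≥ (1.645)²·(1−r²)/r²
(1−r²)/r² = (1−0.4624)/0.4624 = 1.1626
n ≥ 2 + 2.706025·1.1626 = 2 + 3.1460 = 5.1460
⌈5.1460⌉ = 6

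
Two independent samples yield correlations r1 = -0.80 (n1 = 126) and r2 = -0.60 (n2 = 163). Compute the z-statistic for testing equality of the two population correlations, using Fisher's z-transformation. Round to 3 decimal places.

-3.381

z1 = atanh(-0.80) = -1.098612,  z2 = atanh(-0.60) = -0.693147
SE = √(1/(n1−3) + 1/(n2−3)) = √(1/123 + 1/160) = √(0.0081301 + 0.0062500) = √0.0143801 = 0.119917
z = (z1 − z2)/SE = (-1.098612 − (-0.693147)) / 0.119917 = -0.405465 / 0.119917 = -3.381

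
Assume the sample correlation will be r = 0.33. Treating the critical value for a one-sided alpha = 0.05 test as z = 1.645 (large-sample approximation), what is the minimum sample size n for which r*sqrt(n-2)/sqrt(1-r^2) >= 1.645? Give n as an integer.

r√(n−2)/√(1−r²) ≥ 1.645  ⇔  n−2 ≥ (1.645)²·(1−r²)/r²
(1−r²)/r² = (1−0.1089)/0.1089 = 8.1827
n ≥ 2 + 2.706025·8.1827 = 2 + 22.1426 = 24.1426
⌈24.1426⌉ = 25

25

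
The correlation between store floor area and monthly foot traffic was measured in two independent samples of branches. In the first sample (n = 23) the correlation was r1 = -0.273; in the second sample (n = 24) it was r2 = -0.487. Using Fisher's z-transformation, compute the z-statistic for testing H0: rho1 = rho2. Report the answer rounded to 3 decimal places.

z1 = atanh(-0.273) = -0.280103,  z2 = atanh(-0.487) = -0.532120
SE = √(1/(n1−3) + 1/(n2−3)) = √(1/20 + 1/21) = √(0.0500000 + 0.0476190) = √0.0976190 = 0.312440
z = (z1 − z2)/SE = (-0.280103 − (-0.532120)) / 0.312440 = 0.252017 / 0.312440 = 0.807

0.807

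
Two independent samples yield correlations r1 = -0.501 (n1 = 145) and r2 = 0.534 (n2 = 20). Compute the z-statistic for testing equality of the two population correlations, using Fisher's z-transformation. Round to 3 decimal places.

Fisher z-transforms: z1 = atanh(-0.501) = -0.550640, z2 = atanh(0.534) = 0.595724; difference d = -1.146364
Var(d) = 1/142 + 1/17 = 0.0070423 + 0.0588235 = 0.0658658
z = d/√Var(d) = -1.146364 / √0.0658658 = -1.146364 / 0.256643 = -4.467

-4.467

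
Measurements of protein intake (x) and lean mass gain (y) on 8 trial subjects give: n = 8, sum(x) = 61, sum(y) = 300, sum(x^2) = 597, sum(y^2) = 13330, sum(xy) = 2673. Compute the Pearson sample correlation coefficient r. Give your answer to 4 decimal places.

Numerator: nΣxy − (Σx)(Σy) = 8·2673 − (61)(300) = 3084
Denominator: √[(nΣx²−(Σx)²)(nΣy²−(Σy)²)]
  nΣx²−(Σx)² = 8·597 − 3721 = 1055;  nΣy²−(Σy)² = 8·13330 − 90000 = 16640
  √(1055·16640) = √17555200 = 4189.8926
r = 3084 / 4189.8926 = 0.7361

0.7361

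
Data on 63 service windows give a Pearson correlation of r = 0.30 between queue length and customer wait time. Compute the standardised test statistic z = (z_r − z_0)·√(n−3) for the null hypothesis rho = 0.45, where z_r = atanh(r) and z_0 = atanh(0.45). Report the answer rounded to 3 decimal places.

Fisher z: atanh(0.30) = 0.309520, atanh(0.45) = 0.484700
z = (z_r − z_0)·√(n−3) = (0.309520 − 0.484700)·√60 = -0.175180 · 7.745967 = -1.357

-1.357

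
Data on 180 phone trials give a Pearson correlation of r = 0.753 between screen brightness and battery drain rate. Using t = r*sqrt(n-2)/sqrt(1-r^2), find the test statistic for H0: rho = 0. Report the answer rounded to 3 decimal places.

t = r·√(n−2) / √(1−r²) with r = 0.753, n = 180
  = 0.753·√178 / √(1 − 0.567009)
  = 0.753·13.341664 / 0.658021
  = 10.046273 / 0.658021 = 15.267

15.267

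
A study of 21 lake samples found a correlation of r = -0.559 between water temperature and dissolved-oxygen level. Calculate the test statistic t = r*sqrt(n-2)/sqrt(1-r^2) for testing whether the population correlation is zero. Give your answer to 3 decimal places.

-2.939

t = r·√(n−2) / √(1−r²) with r = -0.559, n = 21
  = -0.559·√19 / √(1 − 0.312481)
  = -0.559·4.358899 / 0.829168
  = -2.436625 / 0.829168 = -2.939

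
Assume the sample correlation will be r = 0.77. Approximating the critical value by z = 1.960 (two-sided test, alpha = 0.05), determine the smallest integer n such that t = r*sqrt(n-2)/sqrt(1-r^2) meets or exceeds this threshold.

5

Need r·√(n−2)/√(1−r²) ≥ 1.960
√(n−2) ≥ 1.960·√(1−0.5929) / 0.77 = 1.960·0.638044 / 0.77 = 1.6241
n−2 ≥ 2.6377  ⇒  n ≥ 4.6377
Smallest integer n = 5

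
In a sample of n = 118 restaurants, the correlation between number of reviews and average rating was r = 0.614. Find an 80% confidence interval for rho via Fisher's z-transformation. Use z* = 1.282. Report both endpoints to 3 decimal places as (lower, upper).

Fisher z: z_r = atanh(r) = ½·ln((1+0.614)/(1−0.614)) = 0.715317
SE(z) = 1/√(n−3) = 1/√115 = 0.093250
80% ⇒ z* = 1.282; margin = 1.282·0.093250 = 0.119546
CI on z-scale: (0.595771, 0.834863)
Back-transform: tanh(0.595771) = 0.534033, tanh(0.834863) = 0.683079

(0.534, 0.683)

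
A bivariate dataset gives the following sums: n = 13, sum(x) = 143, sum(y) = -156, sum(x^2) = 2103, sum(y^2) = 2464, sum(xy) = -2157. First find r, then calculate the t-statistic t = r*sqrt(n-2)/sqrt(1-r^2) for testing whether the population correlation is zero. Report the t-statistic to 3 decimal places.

-4.235

Numerator: nΣxy − (Σx)(Σy) = 13·(-2157) − (143)(-156) = -5733
Denominator: √[(nΣx²−(Σx)²)(nΣy²−(Σy)²)]
  nΣx²−(Σx)² = 13·2103 − 20449 = 6890;  nΣy²−(Σy)² = 13·2464 − 24336 = 7696
  √(6890·7696) = √53025440 = 7281.8569
r = -5733 / 7281.8569 = -0.7873
t = r·√(n−2)/√(1−r²) = -0.7873·√11 / √(1−0.619841) = -2.611179 / 0.616570 = -4.235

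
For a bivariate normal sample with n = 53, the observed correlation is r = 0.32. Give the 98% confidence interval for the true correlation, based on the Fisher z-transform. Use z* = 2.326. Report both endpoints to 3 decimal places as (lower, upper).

(0.003, 0.579)

z_r = atanh(0.32) = 0.331647;  SE = 1/√(n−3) = 1/√50 = 0.141421
z-limits: 0.331647 ± 2.326·0.141421 = 0.331647 ± 0.328945 = [0.002702, 0.660592]
ρ-limits: (tanh 0.002702, tanh 0.660592) = (0.003, 0.579)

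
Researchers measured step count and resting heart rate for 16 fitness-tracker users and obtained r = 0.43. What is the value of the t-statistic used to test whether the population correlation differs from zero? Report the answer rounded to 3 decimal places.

1 − r² = 1 − 0.1849 = 0.8151;  √(1−r²) = 0.902829
√(n−2) = √14 = 3.741657
t = r·√(n−2)/√(1−r²) = 0.43 · 3.741657 / 0.902829 = 1.782

1.782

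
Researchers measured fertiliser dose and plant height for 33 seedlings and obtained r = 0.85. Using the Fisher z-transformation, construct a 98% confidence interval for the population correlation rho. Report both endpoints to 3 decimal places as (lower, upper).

(0.681, 0.933)

z_r = atanh(0.85) = 1.256153;  SE = 1/√(n−3) = 1/√30 = 0.182574
z-limits: 1.256153 ± 2.326·0.182574 = 1.256153 ± 0.424667 = [0.831486, 1.680820]
ρ-limits: (tanh 0.831486, tanh 1.680820) = (0.681, 0.933)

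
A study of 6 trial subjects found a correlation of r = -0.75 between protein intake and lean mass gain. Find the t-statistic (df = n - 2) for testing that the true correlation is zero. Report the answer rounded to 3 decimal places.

-2.268

1 − r² = 1 − 0.5625 = 0.4375;  √(1−r²) = 0.661438
√(n−2) = √4 = 2.000000
t = r·√(n−2)/√(1−r²) = -0.75 · 2.000000 / 0.661438 = -2.268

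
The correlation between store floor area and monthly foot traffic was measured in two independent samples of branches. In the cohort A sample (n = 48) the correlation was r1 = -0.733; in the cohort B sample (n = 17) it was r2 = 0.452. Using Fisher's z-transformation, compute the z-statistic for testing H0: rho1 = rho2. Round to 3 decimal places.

-4.648

z1 = atanh(-0.733) = -0.935180,  z2 = atanh(0.452) = 0.487211
SE = √(1/(n1−3) + 1/(n2−3)) = √(1/45 + 1/14) = √(0.0222222 + 0.0714286) = √0.0936508 = 0.306024
z = (z1 − z2)/SE = (-0.935180 − 0.487211) / 0.306024 = -1.422391 / 0.306024 = -4.648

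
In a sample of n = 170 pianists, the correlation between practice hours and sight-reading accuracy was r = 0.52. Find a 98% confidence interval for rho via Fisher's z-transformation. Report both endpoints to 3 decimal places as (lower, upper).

(0.377, 0.639)

z_r = atanh(0.52) = 0.576340;  SE = 1/√(n−3) = 1/√167 = 0.077382
z-limits: 0.576340 ± 2.326·0.077382 = 0.576340 ± 0.179991 = [0.396349, 0.756331]
ρ-limits: (tanh 0.396349, tanh 0.756331) = (0.377, 0.639)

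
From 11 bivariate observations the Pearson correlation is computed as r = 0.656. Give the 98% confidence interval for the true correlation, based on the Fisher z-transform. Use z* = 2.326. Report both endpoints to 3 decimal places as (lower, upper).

Fisher z: z_r = atanh(r) = ½·ln((1+0.656)/(1−0.656)) = 0.785759
SE(z) = 1/√(n−3) = 1/√8 = 0.353553
98% ⇒ z* = 2.326; margin = 2.326·0.353553 = 0.822364
CI on z-scale: (-0.036605, 1.608123)
Back-transform: tanh(-0.036605) = -0.036589, tanh(1.608123) = 0.922882

(-0.037, 0.923)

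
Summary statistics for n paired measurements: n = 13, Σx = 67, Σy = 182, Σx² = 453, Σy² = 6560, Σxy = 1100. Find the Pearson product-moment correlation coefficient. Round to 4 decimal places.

Numerator: nΣxy − (Σx)(Σy) = 13·1100 − (67)(182) = 2106
Denominator: √[(nΣx²−(Σx)²)(nΣy²−(Σy)²)]
  nΣx²−(Σx)² = 13·453 − 4489 = 1400;  nΣy²−(Σy)² = 13·6560 − 33124 = 52156
  √(1400·52156) = √73018400 = 8545.0805
r = 2106 / 8545.0805 = 0.2465

0.2465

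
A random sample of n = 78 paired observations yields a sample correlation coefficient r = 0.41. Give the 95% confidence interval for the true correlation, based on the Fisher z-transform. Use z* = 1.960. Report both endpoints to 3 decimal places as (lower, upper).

(0.206, 0.580)

Fisher z: z_r = atanh(r) = ½·ln((1+0.41)/(1−0.41)) = 0.435611
SE(z) = 1/√(n−3) = 1/√75 = 0.115470
95% ⇒ z* = 1.960; margin = 1.960·0.115470 = 0.226321
CI on z-scale: (0.209290, 0.661932)
Back-transform: tanh(0.209290) = 0.206287, tanh(0.661932) = 0.579648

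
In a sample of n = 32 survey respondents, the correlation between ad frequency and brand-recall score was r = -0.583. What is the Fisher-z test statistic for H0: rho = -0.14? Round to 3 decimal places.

-2.833

z_r = atanh(-0.583) = -0.666995,  z_0 = atanh(-0.14) = -0.140926
SE = 1/√(n−3) = 1/√29 = 0.185695
z = (z_r − z_0)/SE = (-0.666995 − (-0.140926)) / 0.185695 = -0.526069 / 0.185695 = -2.833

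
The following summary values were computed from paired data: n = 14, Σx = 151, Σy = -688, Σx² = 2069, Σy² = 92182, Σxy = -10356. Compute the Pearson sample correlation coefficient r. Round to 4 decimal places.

-0.5790

S_xy = nΣxy − ΣxΣy = 14·(-10356) − 151·(-688) = -144984 − (-103888) = -41096
S_xx = nΣx² − (Σx)² = 14·2069 − 151² = 28966 − 22801 = 6165
S_yy = nΣy² − (Σy)² = 14·92182 − (-688)² = 1290548 − 473344 = 817204
r = S_xy / √(S_xx·S_yy) = -41096 / √(6165·817204) = -41096 / √5038062660 = -41096 / 70979.3115 = -0.5790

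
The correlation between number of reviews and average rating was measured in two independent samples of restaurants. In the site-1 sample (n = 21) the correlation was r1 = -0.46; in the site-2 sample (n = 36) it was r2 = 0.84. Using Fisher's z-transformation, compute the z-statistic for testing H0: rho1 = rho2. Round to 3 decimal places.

z1 = atanh(-0.46) = -0.497311,  z2 = atanh(0.84) = 1.221174
SE = √(1/(n1−3) + 1/(n2−3)) = √(1/18 + 1/33) = √(0.0555556 + 0.0303030) = √0.0858586 = 0.293016
z = (z1 − z2)/SE = (-0.497311 − 1.221174) / 0.293016 = -1.718485 / 0.293016 = -5.865

-5.865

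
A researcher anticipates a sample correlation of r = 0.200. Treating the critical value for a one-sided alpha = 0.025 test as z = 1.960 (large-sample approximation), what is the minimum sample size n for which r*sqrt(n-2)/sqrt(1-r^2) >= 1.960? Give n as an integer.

r√(n−2)/√(1−r²) ≥ 1.960  ⇔  n−2 ≥ (1.960)²·(1−r²)/r²
(1−r²)/r² = (1−0.040000)/0.040000 = 24.0000
n ≥ 2 + 3.8416·24.0000 = 2 + 92.1984 = 94.1984
⌈94.1984⌉ = 95

95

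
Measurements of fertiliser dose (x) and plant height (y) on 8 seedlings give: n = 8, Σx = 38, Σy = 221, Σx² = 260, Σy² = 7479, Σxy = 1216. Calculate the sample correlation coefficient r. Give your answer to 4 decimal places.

S_xy = nΣxy − ΣxΣy = 8·1216 − 38·221 = 9728 − 8398 = 1330
S_xx = nΣx² − (Σx)² = 8·260 − 38² = 2080 − 1444 = 636
S_yy = nΣy² − (Σy)² = 8·7479 − 221² = 59832 − 48841 = 10991
r = S_xy / √(S_xx·S_yy) = 1330 / √(636·10991) = 1330 / √6990276 = 1330 / 2643.9130 = 0.5030

0.5030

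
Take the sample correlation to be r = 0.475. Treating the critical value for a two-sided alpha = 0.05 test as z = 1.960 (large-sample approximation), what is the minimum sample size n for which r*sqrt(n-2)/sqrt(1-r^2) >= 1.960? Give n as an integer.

16

r√(n−2)/√(1−r²) ≥ 1.960  ⇔  n−2 ≥ (1.960)²·(1−r²)/r²
(1−r²)/r² = (1−0.225625)/0.225625 = 3.4321
n ≥ 2 + 3.8416·3.4321 = 2 + 13.1848 = 15.1848
⌈15.1848⌉ = 16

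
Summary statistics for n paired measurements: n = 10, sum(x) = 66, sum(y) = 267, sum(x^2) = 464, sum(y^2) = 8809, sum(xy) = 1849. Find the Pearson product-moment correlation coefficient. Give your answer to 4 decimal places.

Numerator: nΣxy − (Σx)(Σy) = 10·1849 − (66)(267) = 868
Denominator: √[(nΣx²−(Σx)²)(nΣy²−(Σy)²)]
  nΣx²−(Σx)² = 10·464 − 4356 = 284;  nΣy²−(Σy)² = 10·8809 − 71289 = 16801
  √(284·16801) = √4771484 = 2184.3727
r = 868 / 2184.3727 = 0.3974

0.3974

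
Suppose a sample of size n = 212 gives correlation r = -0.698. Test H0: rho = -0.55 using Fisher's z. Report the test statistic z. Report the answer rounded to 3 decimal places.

-3.542

Fisher z: atanh(-0.698) = -0.863390, atanh(-0.55) = -0.618381
z = (z_r − z_0)·√(n−3) = (-0.863390 − (-0.618381))·√209 = -0.245009 · 14.456832 = -3.542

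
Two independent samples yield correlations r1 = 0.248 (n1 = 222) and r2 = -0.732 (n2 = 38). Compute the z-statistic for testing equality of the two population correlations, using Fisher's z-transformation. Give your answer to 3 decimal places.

Fisher z-transforms: z1 = atanh(0.248) = 0.253281, z2 = atanh(-0.732) = -0.933023; difference d = 1.186304
Var(d) = 1/219 + 1/35 = 0.0045662 + 0.0285714 = 0.0331376
z = d/√Var(d) = 1.186304 / √0.0331376 = 1.186304 / 0.182037 = 6.517

6.517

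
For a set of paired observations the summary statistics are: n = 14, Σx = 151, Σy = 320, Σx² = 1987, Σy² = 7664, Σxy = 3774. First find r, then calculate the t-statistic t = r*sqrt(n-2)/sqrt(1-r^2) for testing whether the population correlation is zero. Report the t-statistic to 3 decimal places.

7.662

Numerator: nΣxy − (Σx)(Σy) = 14·3774 − (151)(320) = 4516
Denominator: √[(nΣx²−(Σx)²)(nΣy²−(Σy)²)]
  nΣx²−(Σx)² = 14·1987 − 22801 = 5017;  nΣy²−(Σy)² = 14·7664 − 102400 = 4896
  √(5017·4896) = √24563232 = 4956.1307
r = 4516 / 4956.1307 = 0.9112
t = r·√(n−2)/√(1−r²) = 0.9112·√12 / √(1−0.830285) = 3.156489 / 0.411965 = 7.662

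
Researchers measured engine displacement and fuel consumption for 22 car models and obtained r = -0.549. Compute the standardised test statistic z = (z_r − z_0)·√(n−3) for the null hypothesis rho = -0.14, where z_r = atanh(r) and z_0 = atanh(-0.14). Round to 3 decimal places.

-2.075

Fisher z: atanh(-0.549) = -0.616949, atanh(-0.14) = -0.140926
z = (z_r − z_0)·√(n−3) = (-0.616949 − (-0.140926))·√19 = -0.476023 · 4.358899 = -2.075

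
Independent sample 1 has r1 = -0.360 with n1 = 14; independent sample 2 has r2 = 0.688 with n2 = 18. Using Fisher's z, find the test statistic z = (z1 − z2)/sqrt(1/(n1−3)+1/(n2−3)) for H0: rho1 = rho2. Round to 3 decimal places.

z1 = atanh(-0.360) = -0.376886,  z2 = atanh(0.688) = 0.844148
SE = √(1/(n1−3) + 1/(n2−3)) = √(1/11 + 1/15) = √(0.0909091 + 0.0666667) = √0.1575758 = 0.396958
z = (z1 − z2)/SE = (-0.376886 − 0.844148) / 0.396958 = -1.221034 / 0.396958 = -3.076

-3.076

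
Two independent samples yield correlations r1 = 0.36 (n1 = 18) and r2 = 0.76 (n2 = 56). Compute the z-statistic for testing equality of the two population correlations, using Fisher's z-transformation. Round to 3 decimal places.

z1 = atanh(0.36) = 0.376886,  z2 = atanh(0.76) = 0.996215
SE = √(1/(n1−3) + 1/(n2−3)) = √(1/15 + 1/53) = √(0.0666667 + 0.0188679) = √0.0855346 = 0.292463
z = (z1 − z2)/SE = (0.376886 − 0.996215) / 0.292463 = -0.619329 / 0.292463 = -2.118

-2.118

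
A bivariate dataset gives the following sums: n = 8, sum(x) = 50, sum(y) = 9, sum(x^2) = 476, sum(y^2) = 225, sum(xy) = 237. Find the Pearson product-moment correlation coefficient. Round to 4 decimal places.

0.9643

S_xy = nΣxy − ΣxΣy = 8·237 − 50·9 = 1896 − 450 = 1446
S_xx = nΣx² − (Σx)² = 8·476 − 50² = 3808 − 2500 = 1308
S_yy = nΣy² − (Σy)² = 8·225 − 9² = 1800 − 81 = 1719
r = S_xy / √(S_xx·S_yy) = 1446 / √(1308·1719) = 1446 / √2248452 = 1446 / 1499.4839 = 0.9643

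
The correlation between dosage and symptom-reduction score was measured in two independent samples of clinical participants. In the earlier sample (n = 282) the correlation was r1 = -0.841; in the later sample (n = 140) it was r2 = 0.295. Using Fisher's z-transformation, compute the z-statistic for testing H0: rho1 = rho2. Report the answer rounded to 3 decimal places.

-14.653

z1 = atanh(-0.841) = -1.224580,  z2 = atanh(0.295) = 0.304034
SE = √(1/(n1−3) + 1/(n2−3)) = √(1/279 + 1/137) = √(0.0035842 + 0.0072993) = √0.0108835 = 0.104324
z = (z1 − z2)/SE = (-1.224580 − 0.304034) / 0.104324 = -1.528614 / 0.104324 = -14.653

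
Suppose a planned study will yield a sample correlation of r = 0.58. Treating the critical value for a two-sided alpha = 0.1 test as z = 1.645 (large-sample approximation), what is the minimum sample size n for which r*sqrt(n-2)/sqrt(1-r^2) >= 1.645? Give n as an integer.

8

Need r·√(n−2)/√(1−r²) ≥ 1.645
√(n−2) ≥ 1.645·√(1−0.3364) / 0.58 = 1.645·0.814616 / 0.58 = 2.3104
n−2 ≥ 5.3379  ⇒  n ≥ 7.3379
Smallest integer n = 8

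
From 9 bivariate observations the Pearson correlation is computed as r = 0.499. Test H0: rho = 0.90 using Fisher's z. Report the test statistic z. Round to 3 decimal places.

-2.264

Fisher z: atanh(0.499) = 0.547974, atanh(0.90) = 1.472219
z = (z_r − z_0)·√(n−3) = (0.547974 − 1.472219)·√6 = -0.924245 · 2.449490 = -2.264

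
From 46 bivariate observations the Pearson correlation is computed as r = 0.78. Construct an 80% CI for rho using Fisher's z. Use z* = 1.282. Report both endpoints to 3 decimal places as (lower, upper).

(0.691, 0.846)

z_r = atanh(0.78) = 1.045371;  SE = 1/√(n−3) = 1/√43 = 0.152499
z-limits: 1.045371 ± 1.282·0.152499 = 1.045371 ± 0.195504 = [0.849867, 1.240875]
ρ-limits: (tanh 0.849867, tanh 1.240875) = (0.691, 0.846)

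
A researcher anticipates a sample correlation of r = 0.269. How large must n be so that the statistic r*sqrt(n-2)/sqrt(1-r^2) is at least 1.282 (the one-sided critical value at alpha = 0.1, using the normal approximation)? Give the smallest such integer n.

Need r·√(n−2)/√(1−r²) ≥ 1.282
√(n−2) ≥ 1.282·√(1−0.072361) / 0.269 = 1.282·0.963140 / 0.269 = 4.5901
n−2 ≥ 21.0690  ⇒  n ≥ 23.0690
Smallest integer n = 24

24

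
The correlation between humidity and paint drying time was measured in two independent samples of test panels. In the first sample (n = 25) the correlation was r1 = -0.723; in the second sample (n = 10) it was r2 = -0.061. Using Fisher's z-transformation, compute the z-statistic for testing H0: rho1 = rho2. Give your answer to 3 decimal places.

-1.965

z1 = atanh(-0.723) = -0.913902,  z2 = atanh(-0.061) = -0.061076
SE = √(1/(n1−3) + 1/(n2−3)) = √(1/22 + 1/7) = √(0.0454545 + 0.1428571) = √0.1883116 = 0.433949
z = (z1 − z2)/SE = (-0.913902 − (-0.061076)) / 0.433949 = -0.852826 / 0.433949 = -1.965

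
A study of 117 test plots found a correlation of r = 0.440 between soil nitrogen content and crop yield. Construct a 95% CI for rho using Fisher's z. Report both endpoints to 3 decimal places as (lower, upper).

Fisher z: z_r = atanh(r) = ½·ln((1+0.440)/(1−0.440)) = 0.472231
SE(z) = 1/√(n−3) = 1/√114 = 0.093659
95% ⇒ z* = 1.960; margin = 1.960·0.093659 = 0.183572
CI on z-scale: (0.288659, 0.655803)
Back-transform: tanh(0.288659) = 0.280900, tanh(0.655803) = 0.575564

(0.281, 0.576)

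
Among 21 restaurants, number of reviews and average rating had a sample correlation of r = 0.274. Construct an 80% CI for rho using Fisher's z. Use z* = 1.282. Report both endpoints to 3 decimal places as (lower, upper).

z_r = atanh(0.274) = 0.281183;  SE = 1/√(n−3) = 1/√18 = 0.235702
z-limits: 0.281183 ± 1.282·0.235702 = 0.281183 ± 0.302170 = [-0.020987, 0.583353]
ρ-limits: (tanh -0.020987, tanh 0.583353) = (-0.021, 0.525)

(-0.021, 0.525)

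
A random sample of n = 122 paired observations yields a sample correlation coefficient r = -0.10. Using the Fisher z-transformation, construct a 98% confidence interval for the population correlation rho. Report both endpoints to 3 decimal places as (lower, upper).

z_r = atanh(-0.10) = -0.100335;  SE = 1/√(n−3) = 1/√119 = 0.091670
z-limits: -0.100335 ± 2.326·0.091670 = -0.100335 ± 0.213224 = [-0.313559, 0.112889]
ρ-limits: (tanh -0.313559, tanh 0.112889) = (-0.304, 0.112)

(-0.304, 0.112)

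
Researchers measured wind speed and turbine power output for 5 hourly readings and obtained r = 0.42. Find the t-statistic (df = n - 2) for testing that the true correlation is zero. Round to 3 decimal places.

t = r·√(n−2) / √(1−r²) with r = 0.42, n = 5
  = 0.42·√3 / √(1 − 0.1764)
  = 0.42·1.732051 / 0.907524
  = 0.727461 / 0.907524 = 0.802

0.802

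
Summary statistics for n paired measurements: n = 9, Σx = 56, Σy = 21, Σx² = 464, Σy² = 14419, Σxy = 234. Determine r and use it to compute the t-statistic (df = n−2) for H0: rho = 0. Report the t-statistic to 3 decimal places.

0.213

S_xy = nΣxy − ΣxΣy = 9·234 − 56·21 = 2106 − 1176 = 930
S_xx = nΣx² − (Σx)² = 9·464 − 56² = 4176 − 3136 = 1040
S_yy = nΣy² − (Σy)² = 9·14419 − 21² = 129771 − 441 = 129330
r = S_xy / √(S_xx·S_yy) = 930 / √(1040·129330) = 930 / √134503200 = 930 / 11597.5515 = 0.0802
t = r·√(n−2)/√(1−r²) = 0.0802·√7 / √(1−0.006432) = 0.212189 / 0.996779 = 0.213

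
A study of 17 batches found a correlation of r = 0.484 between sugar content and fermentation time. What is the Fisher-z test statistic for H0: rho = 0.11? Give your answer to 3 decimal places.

Fisher z: atanh(0.484) = 0.528195, atanh(0.11) = 0.110447
z = (z_r − z_0)·√(n−3) = (0.528195 − 0.110447)·√14 = 0.417748 · 3.741657 = 1.563

1.563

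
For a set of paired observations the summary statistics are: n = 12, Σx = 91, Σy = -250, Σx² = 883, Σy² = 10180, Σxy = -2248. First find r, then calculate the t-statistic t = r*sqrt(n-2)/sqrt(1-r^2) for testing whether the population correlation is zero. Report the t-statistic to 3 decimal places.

-1.219

S_xy = nΣxy − ΣxΣy = 12·(-2248) − 91·(-250) = -26976 − (-22750) = -4226
S_xx = nΣx² − (Σx)² = 12·883 − 91² = 10596 − 8281 = 2315
S_yy = nΣy² − (Σy)² = 12·10180 − (-250)² = 122160 − 62500 = 59660
r = S_xy / √(S_xx·S_yy) = -4226 / √(2315·59660) = -4226 / √138112900 = -4226 / 11752.1445 = -0.3596
t = r·√(n−2)/√(1−r²) = -0.3596·√10 / √(1−0.129312) = -1.137155 / 0.933107 = -1.219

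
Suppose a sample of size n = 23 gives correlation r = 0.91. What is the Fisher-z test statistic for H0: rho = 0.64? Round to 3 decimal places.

3.441

z_r = atanh(0.91) = 1.527524,  z_0 = atanh(0.64) = 0.758174
SE = 1/√(n−3) = 1/√20 = 0.223607
z = (z_r − z_0)/SE = (1.527524 − 0.758174) / 0.223607 = 0.769350 / 0.223607 = 3.441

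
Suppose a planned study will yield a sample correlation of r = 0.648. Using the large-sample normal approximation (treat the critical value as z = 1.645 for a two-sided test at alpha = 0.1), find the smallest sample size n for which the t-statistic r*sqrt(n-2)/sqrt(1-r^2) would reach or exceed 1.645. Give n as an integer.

6

Need r·√(n−2)/√(1−r²) ≥ 1.645
√(n−2) ≥ 1.645·√(1−0.419904) / 0.648 = 1.645·0.761640 / 0.648 = 1.9335
n−2 ≥ 3.7384  ⇒  n ≥ 5.7384
Smallest integer n = 6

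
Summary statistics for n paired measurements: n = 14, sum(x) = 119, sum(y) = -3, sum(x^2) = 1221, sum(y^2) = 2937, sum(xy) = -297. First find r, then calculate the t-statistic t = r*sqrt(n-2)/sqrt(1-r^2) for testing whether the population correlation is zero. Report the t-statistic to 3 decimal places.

-1.278

Numerator: nΣxy − (Σx)(Σy) = 14·(-297) − (119)(-3) = -3801
Denominator: √[(nΣx²−(Σx)²)(nΣy²−(Σy)²)]
  nΣx²−(Σx)² = 14·1221 − 14161 = 2933;  nΣy²−(Σy)² = 14·2937 − 9 = 41109
  √(2933·41109) = √120572697 = 10980.5600
r = -3801 / 10980.5600 = -0.3462
t = r·√(n−2)/√(1−r²) = -0.3462·√12 / √(1−0.119854) = -1.199272 / 0.938161 = -1.278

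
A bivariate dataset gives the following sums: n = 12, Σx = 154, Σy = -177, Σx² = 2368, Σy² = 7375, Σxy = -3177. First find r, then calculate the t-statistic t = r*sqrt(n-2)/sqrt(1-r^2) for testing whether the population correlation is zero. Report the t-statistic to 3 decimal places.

Numerator: nΣxy − (Σx)(Σy) = 12·(-3177) − (154)(-177) = -10866
Denominator: √[(nΣx²−(Σx)²)(nΣy²−(Σy)²)]
  nΣx²−(Σx)² = 12·2368 − 23716 = 4700;  nΣy²−(Σy)² = 12·7375 − 31329 = 57171
  √(4700·57171) = √268703700 = 16392.1841
r = -10866 / 16392.1841 = -0.6629
t = r·√(n−2)/√(1−r²) = -0.6629·√10 / √(1−0.439436) = -2.096274 / 0.748708 = -2.800

-2.800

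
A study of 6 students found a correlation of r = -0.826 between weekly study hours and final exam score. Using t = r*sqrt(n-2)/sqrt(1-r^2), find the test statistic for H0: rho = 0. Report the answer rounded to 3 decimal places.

1 − r² = 1 − 0.682276 = 0.317724;  √(1−r²) = 0.563670
√(n−2) = √4 = 2.000000
t = r·√(n−2)/√(1−r²) = -0.826 · 2.000000 / 0.563670 = -2.931

-2.931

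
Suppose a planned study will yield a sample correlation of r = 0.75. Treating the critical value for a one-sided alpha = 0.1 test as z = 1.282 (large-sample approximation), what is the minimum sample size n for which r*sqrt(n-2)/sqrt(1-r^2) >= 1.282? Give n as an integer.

4

Need r·√(n−2)/√(1−r²) ≥ 1.282
√(n−2) ≥ 1.282·√(1−0.5625) / 0.75 = 1.282·0.661438 / 0.75 = 1.1306
n−2 ≥ 1.2783  ⇒  n ≥ 3.2783
Smallest integer n = 4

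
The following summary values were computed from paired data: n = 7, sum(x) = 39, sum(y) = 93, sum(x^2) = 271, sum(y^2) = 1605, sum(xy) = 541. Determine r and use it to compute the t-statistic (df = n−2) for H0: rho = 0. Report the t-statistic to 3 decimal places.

0.368

S_xy = nΣxy − ΣxΣy = 7·541 − 39·93 = 3787 − 3627 = 160
S_xx = nΣx² − (Σx)² = 7·271 − 39² = 1897 − 1521 = 376
S_yy = nΣy² − (Σy)² = 7·1605 − 93² = 11235 − 8649 = 2586
r = S_xy / √(S_xx·S_yy) = 160 / √(376·2586) = 160 / √972336 = 160 / 986.0710 = 0.1623
t = r·√(n−2)/√(1−r²) = 0.1623·√5 / √(1−0.026341) = 0.362914 / 0.986742 = 0.368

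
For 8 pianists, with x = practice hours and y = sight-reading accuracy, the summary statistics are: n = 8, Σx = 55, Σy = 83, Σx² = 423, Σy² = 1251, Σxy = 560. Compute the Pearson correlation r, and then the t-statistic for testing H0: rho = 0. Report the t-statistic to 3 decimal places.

S_xy = nΣxy − ΣxΣy = 8·560 − 55·83 = 4480 − 4565 = -85
S_xx = nΣx² − (Σx)² = 8·423 − 55² = 3384 − 3025 = 359
S_yy = nΣy² − (Σy)² = 8·1251 − 83² = 10008 − 6889 = 3119
r = S_xy / √(S_xx·S_yy) = -85 / √(359·3119) = -85 / √1119721 = -85 / 1058.1687 = -0.0803
t = r·√(n−2)/√(1−r²) = -0.0803·√6 / √(1−0.006448) = -0.196694 / 0.996771 = -0.197

-0.197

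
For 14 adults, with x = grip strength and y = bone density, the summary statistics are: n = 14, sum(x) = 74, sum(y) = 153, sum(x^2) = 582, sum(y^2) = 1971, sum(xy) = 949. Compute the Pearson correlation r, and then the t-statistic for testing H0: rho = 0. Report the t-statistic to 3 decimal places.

S_xy = nΣxy − ΣxΣy = 14·949 − 74·153 = 13286 − 11322 = 1964
S_xx = nΣx² − (Σx)² = 14·582 − 74² = 8148 − 5476 = 2672
S_yy = nΣy² − (Σy)² = 14·1971 − 153² = 27594 − 23409 = 4185
r = S_xy / √(S_xx·S_yy) = 1964 / √(2672·4185) = 1964 / √11182320 = 1964 / 3343.9976 = 0.5873
t = r·√(n−2)/√(1−r²) = 0.5873·√12 / √(1−0.344921) = 2.034467 / 0.809370 = 2.514

2.514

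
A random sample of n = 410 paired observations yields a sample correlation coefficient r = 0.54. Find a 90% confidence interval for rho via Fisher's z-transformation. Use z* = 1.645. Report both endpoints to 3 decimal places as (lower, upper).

(0.480, 0.595)

Fisher z: z_r = atanh(r) = ½·ln((1+0.54)/(1−0.54)) = 0.604156
SE(z) = 1/√(n−3) = 1/√407 = 0.049568
90% ⇒ z* = 1.645; margin = 1.645·0.049568 = 0.081539
CI on z-scale: (0.522617, 0.685695)
Back-transform: tanh(0.522617) = 0.479717, tanh(0.685695) = 0.595209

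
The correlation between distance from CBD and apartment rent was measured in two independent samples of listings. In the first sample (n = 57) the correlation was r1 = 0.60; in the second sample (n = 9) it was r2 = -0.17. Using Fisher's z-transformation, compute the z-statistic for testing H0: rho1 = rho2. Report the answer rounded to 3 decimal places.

2.010

Fisher z-transforms: z1 = atanh(0.60) = 0.693147, z2 = atanh(-0.17) = -0.171667; difference d = 0.864814
Var(d) = 1/54 + 1/6 = 0.0185185 + 0.1666667 = 0.1851852
z = d/√Var(d) = 0.864814 / √0.1851852 = 0.864814 / 0.430332 = 2.010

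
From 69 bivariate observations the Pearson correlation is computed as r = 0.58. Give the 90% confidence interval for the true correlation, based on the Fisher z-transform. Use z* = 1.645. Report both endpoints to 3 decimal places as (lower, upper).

z_r = atanh(0.58) = 0.662463;  SE = 1/√(n−3) = 1/√66 = 0.123091
z-limits: 0.662463 ± 1.645·0.123091 = 0.662463 ± 0.202485 = [0.459978, 0.864948]
ρ-limits: (tanh 0.459978, tanh 0.864948) = (0.430, 0.699)

(0.430, 0.699)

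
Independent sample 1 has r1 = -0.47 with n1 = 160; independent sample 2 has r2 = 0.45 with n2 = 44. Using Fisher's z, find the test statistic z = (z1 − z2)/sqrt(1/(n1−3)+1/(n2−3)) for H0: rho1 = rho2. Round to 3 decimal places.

-5.672

Fisher z-transforms: z1 = atanh(-0.47) = -0.510070, z2 = atanh(0.45) = 0.484700; difference d = -0.994770
Var(d) = 1/157 + 1/41 = 0.0063694 + 0.0243902 = 0.0307596
z = d/√Var(d) = -0.994770 / √0.0307596 = -0.994770 / 0.175384 = -5.672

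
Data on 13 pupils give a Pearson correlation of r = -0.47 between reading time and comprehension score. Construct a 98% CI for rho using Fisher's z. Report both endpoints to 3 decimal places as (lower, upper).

z_r = atanh(-0.47) = -0.510070;  SE = 1/√(n−3) = 1/√10 = 0.316228
z-limits: -0.510070 ± 2.326·0.316228 = -0.510070 ± 0.735546 = [-1.245616, 0.225476]
ρ-limits: (tanh -1.245616, tanh 0.225476) = (-0.847, 0.222)

(-0.847, 0.222)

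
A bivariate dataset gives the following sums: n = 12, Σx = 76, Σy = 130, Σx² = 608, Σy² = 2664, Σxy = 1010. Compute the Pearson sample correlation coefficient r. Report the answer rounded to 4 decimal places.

Numerator: nΣxy − (Σx)(Σy) = 12·1010 − (76)(130) = 2240
Denominator: √[(nΣx²−(Σx)²)(nΣy²−(Σy)²)]
  nΣx²−(Σx)² = 12·608 − 5776 = 1520;  nΣy²−(Σy)² = 12·2664 − 16900 = 15068
  √(1520·15068) = √22903360 = 4785.7455
r = 2240 / 4785.7455 = 0.4681

0.4681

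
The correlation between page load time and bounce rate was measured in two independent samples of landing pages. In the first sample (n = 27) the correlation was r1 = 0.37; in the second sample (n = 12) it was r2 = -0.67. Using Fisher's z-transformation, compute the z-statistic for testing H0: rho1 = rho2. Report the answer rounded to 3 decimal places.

z1 = atanh(0.37) = 0.388423,  z2 = atanh(-0.67) = -0.810743
SE = √(1/(n1−3) + 1/(n2−3)) = √(1/24 + 1/9) = √(0.0416667 + 0.1111111) = √0.1527778 = 0.390868
z = (z1 − z2)/SE = (0.388423 − (-0.810743)) / 0.390868 = 1.199166 / 0.390868 = 3.068

3.068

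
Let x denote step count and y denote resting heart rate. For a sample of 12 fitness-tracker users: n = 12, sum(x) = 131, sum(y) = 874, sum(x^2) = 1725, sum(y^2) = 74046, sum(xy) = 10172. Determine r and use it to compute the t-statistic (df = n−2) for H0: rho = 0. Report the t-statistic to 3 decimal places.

1.222

S_xy = nΣxy − ΣxΣy = 12·10172 − 131·874 = 122064 − 114494 = 7570
S_xx = nΣx² − (Σx)² = 12·1725 − 131² = 20700 − 17161 = 3539
S_yy = nΣy² − (Σy)² = 12·74046 − 874² = 888552 − 763876 = 124676
r = S_xy / √(S_xx·S_yy) = 7570 / √(3539·124676) = 7570 / √441228364 = 7570 / 21005.4365 = 0.3604
t = r·√(n−2)/√(1−r²) = 0.3604·√10 / √(1−0.129888) = 1.139685 / 0.932798 = 1.222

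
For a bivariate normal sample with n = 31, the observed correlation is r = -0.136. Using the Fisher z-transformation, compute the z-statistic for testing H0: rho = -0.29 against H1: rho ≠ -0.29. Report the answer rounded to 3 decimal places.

Fisher z: atanh(-0.136) = -0.136848, atanh(-0.29) = -0.298566
z = (z_r − z_0)·√(n−3) = (-0.136848 − (-0.298566))·√28 = 0.161718 · 5.291503 = 0.856

0.856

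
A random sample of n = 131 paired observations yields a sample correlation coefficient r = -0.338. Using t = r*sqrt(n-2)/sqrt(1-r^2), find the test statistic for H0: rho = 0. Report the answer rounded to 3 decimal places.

1 − r² = 1 − 0.114244 = 0.885756;  √(1−r²) = 0.941146
√(n−2) = √129 = 11.357817
t = r·√(n−2)/√(1−r²) = -0.338 · 11.357817 / 0.941146 = -4.079

-4.079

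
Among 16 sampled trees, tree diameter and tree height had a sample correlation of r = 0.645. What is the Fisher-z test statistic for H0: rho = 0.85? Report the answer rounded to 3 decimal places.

-1.765

Fisher z: atanh(0.645) = 0.766689, atanh(0.85) = 1.256153
z = (z_r − z_0)·√(n−3) = (0.766689 − 1.256153)·√13 = -0.489464 · 3.605551 = -1.765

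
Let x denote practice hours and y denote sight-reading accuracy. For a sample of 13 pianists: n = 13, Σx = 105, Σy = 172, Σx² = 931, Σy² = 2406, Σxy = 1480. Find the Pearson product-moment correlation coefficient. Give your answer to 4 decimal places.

0.8732

Numerator: nΣxy − (Σx)(Σy) = 13·1480 − (105)(172) = 1180
Denominator: √[(nΣx²−(Σx)²)(nΣy²−(Σy)²)]
  nΣx²−(Σx)² = 13·931 − 11025 = 1078;  nΣy²−(Σy)² = 13·2406 − 29584 = 1694
  √(1078·1694) = √1826132 = 1351.3445
r = 1180 / 1351.3445 = 0.8732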